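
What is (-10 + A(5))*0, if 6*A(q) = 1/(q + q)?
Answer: 0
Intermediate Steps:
A(q) = 1/(12*q) (A(q) = 1/(6*(q + q)) = 1/(6*((2*q))) = (1/(2*q))/6 = 1/(12*q))
(-10 + A(5))*0 = (-10 + (1/12)/5)*0 = (-10 + (1/12)*(1/5))*0 = (-10 + 1/60)*0 = -599/60*0 = 0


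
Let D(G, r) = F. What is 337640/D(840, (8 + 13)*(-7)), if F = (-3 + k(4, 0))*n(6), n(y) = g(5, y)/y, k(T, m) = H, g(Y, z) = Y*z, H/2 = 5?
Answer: 67528/7 ≈ 9646.9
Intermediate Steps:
H = 10 (H = 2*5 = 10)
k(T, m) = 10
n(y) = 5 (n(y) = (5*y)/y = 5)
F = 35 (F = (-3 + 10)*5 = 7*5 = 35)
D(G, r) = 35
337640/D(840, (8 + 13)*(-7)) = 337640/35 = 337640*(1/35) = 67528/7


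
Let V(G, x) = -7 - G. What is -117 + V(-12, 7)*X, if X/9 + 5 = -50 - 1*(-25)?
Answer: -1467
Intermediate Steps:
X = -270 (X = -45 + 9*(-50 - 1*(-25)) = -45 + 9*(-50 + 25) = -45 + 9*(-25) = -45 - 225 = -270)
-117 + V(-12, 7)*X = -117 + (-7 - 1*(-12))*(-270) = -117 + (-7 + 12)*(-270) = -117 + 5*(-270) = -117 - 1350 = -1467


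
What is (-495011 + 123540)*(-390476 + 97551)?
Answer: 108813142675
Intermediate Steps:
(-495011 + 123540)*(-390476 + 97551) = -371471*(-292925) = 108813142675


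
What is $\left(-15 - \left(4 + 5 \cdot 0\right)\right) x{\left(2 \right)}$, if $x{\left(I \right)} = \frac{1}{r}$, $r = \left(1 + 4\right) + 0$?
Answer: $- \frac{19}{5} \approx -3.8$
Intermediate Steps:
$r = 5$ ($r = 5 + 0 = 5$)
$x{\left(I \right)} = \frac{1}{5}$
$\left(-15 - \left(4 + 5 \cdot 0\right)\right) x{\left(2 \right)} = \left(-15 - \left(4 + 5 \cdot 0\right)\right) \frac{1}{5} = \left(-15 - 4\right) \frac{1}{5} = \left(-19\right) \frac{1}{5} = - \frac{19}{5}$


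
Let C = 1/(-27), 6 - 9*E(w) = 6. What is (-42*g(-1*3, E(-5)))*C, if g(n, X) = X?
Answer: 0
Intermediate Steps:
E(w) = 0 (E(w) = 2/3 - 1/9*6 = 2/3 - 2/3 = 0)
C = -1/27 ≈ -0.037037
(-42*g(-1*3, E(-5)))*C = -42*0*(-1/27) = 0*(-1/27) = 0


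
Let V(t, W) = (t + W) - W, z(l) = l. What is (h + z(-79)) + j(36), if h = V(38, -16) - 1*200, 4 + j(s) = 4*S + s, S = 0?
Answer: -209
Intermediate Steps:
V(t, W) = t (V(t, W) = (W + t) - W = t)
j(s) = -4 + s (j(s) = -4 + (4*0 + s) = -4 + (0 + s) = -4 + s)
h = -162 (h = 38 - 1*200 = 38 - 200 = -162)
(h + z(-79)) + j(36) = (-162 - 79) + (-4 + 36) = -241 + 32 = -209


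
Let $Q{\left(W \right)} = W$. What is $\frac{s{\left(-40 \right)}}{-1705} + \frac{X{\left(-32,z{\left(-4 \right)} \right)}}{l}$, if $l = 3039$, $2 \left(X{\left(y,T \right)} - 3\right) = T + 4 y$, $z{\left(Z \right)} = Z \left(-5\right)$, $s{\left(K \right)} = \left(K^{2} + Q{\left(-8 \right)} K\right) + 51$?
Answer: $- \frac{2025608}{1727165} \approx -1.1728$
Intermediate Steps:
$s{\left(K \right)} = 51 + K^{2} - 8 K$ ($s{\left(K \right)} = \left(K^{2} - 8 K\right) + 51 = 51 + K^{2} - 8 K$)
$z{\left(Z \right)} = - 5 Z$
$X{\left(y,T \right)} = 3 + \frac{T}{2} + 2 y$ ($X{\left(y,T \right)} = 3 + \frac{T + 4 y}{2} = 3 + \left(\frac{T}{2} + 2 y\right) = 3 + \frac{T}{2} + 2 y$)
$\frac{s{\left(-40 \right)}}{-1705} + \frac{X{\left(-32,z{\left(-4 \right)} \right)}}{l} = \frac{51 + \left(-40\right)^{2} - -320}{-1705} + \frac{3 + \frac{\left(-5\right) \left(-4\right)}{2} + 2 \left(-32\right)}{3039} = \left(51 + 1600 + 320\right) \left(- \frac{1}{1705}\right) + \left(3 + \frac{1}{2} \cdot 20 - 64\right) \frac{1}{3039} = 1971 \left(- \frac{1}{1705}\right) + \left(3 + 10 - 64\right) \frac{1}{3039} = - \frac{1971}{1705} - \frac{17}{1013} = - \frac{2025608}{1727165}$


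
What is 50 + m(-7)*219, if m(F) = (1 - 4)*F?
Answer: 4649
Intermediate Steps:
m(F) = -3*F
50 + m(-7)*219 = 50 - 3*(-7)*219 = 50 + 21*219 = 50 + 4599 = 4649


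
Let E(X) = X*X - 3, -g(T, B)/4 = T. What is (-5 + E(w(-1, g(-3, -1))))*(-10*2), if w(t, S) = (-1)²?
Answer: 140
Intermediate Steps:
g(T, B) = -4*T
w(t, S) = 1
E(X) = -3 + X² (E(X) = X² - 3 = -3 + X²)
(-5 + E(w(-1, g(-3, -1))))*(-10*2) = (-5 + (-3 + 1²))*(-10*2) = (-5 + (-3 + 1))*(-20) = (-5 - 2)*(-20) = -7*(-20) = 140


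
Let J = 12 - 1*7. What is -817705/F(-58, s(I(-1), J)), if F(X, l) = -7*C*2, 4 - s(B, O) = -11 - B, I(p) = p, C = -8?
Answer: -116815/16 ≈ -7300.9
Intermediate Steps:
J = 5 (J = 12 - 7 = 5)
s(B, O) = 15 + B (s(B, O) = 4 - (-11 - B) = 4 + (11 + B) = 15 + B)
F(X, l) = 112 (F(X, l) = -7*(-8)*2 = 56*2 = 112)
-817705/F(-58, s(I(-1), J)) = -817705/112 = -817705*1/112 = -116815/16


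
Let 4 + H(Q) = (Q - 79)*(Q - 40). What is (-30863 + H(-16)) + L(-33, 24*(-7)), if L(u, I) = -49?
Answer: -25596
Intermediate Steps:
H(Q) = -4 + (-79 + Q)*(-40 + Q) (H(Q) = -4 + (Q - 79)*(Q - 40) = -4 + (-79 + Q)*(-40 + Q))
(-30863 + H(-16)) + L(-33, 24*(-7)) = (-30863 + (3156 + (-16)**2 - 119*(-16))) - 49 = (-30863 + (3156 + 256 + 1904)) - 49 = (-30863 + 5316) - 49 = -25547 - 49 = -25596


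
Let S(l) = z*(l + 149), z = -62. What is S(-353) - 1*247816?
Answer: -235168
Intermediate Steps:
S(l) = -9238 - 62*l (S(l) = -62*(l + 149) = -62*(149 + l) = -9238 - 62*l)
S(-353) - 1*247816 = (-9238 - 62*(-353)) - 1*247816 = (-9238 + 21886) - 247816 = 12648 - 247816 = -235168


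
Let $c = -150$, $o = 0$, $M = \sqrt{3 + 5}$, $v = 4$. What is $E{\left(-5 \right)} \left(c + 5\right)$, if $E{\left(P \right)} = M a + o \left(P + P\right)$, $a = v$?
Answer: $- 1160 \sqrt{2} \approx -1640.5$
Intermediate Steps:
$M = 2 \sqrt{2}$ ($M = \sqrt{8} = 2 \sqrt{2} \approx 2.8284$)
$a = 4$
$E{\left(P \right)} = 8 \sqrt{2}$ ($E{\left(P \right)} = 2 \sqrt{2} \cdot 4 + 0 \left(P + P\right) = 8 \sqrt{2} + 0 \cdot 2 P = 8 \sqrt{2} + 0 = 8 \sqrt{2}$)
$E{\left(-5 \right)} \left(c + 5\right) = 8 \sqrt{2} \left(-150 + 5\right) = 8 \sqrt{2} \left(-145\right) = - 1160 \sqrt{2}$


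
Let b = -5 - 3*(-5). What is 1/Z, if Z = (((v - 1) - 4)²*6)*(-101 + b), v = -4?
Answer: -1/44226 ≈ -2.2611e-5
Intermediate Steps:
b = 10 (b = -5 + 15 = 10)
Z = -44226 (Z = (((-4 - 1) - 4)²*6)*(-101 + 10) = ((-5 - 4)²*6)*(-91) = ((-9)²*6)*(-91) = (81*6)*(-91) = 486*(-91) = -44226)
1/Z = 1/(-44226) = -1/44226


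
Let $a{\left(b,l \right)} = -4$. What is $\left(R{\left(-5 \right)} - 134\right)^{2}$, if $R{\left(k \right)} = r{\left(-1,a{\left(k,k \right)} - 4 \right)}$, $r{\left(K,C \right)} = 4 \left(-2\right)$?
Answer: $20164$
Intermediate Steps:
$r{\left(K,C \right)} = -8$
$R{\left(k \right)} = -8$
$\left(R{\left(-5 \right)} - 134\right)^{2} = \left(-8 - 134\right)^{2} = \left(-142\right)^{2} = 20164$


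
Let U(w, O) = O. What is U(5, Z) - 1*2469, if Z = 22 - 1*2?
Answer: -2449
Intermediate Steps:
Z = 20 (Z = 22 - 2 = 20)
U(5, Z) - 1*2469 = 20 - 1*2469 = 20 - 2469 = -2449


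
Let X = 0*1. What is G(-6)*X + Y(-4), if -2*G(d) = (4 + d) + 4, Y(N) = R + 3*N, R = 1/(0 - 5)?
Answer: -61/5 ≈ -12.200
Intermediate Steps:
R = -⅕ (R = 1/(-5) = -⅕ ≈ -0.20000)
Y(N) = -⅕ + 3*N
X = 0
G(d) = -4 - d/2 (G(d) = -((4 + d) + 4)/2 = -(8 + d)/2 = -4 - d/2)
G(-6)*X + Y(-4) = (-4 - ½*(-6))*0 + (-⅕ + 3*(-4)) = (-4 + 3)*0 + (-⅕ - 12) = -1*0 - 61/5 = 0 - 61/5 = -61/5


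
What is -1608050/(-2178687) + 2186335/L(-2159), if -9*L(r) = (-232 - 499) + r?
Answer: 8574940808761/1259281086 ≈ 6809.4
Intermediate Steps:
L(r) = 731/9 - r/9 (L(r) = -((-232 - 499) + r)/9 = -(-731 + r)/9 = 731/9 - r/9)
-1608050/(-2178687) + 2186335/L(-2159) = -1608050/(-2178687) + 2186335/(731/9 - 1/9*(-2159)) = -1608050*(-1/2178687) + 2186335/(731/9 + 2159/9) = 1608050/2178687 + 2186335/(2890/9) = 1608050/2178687 + 2186335*(9/2890) = 1608050/2178687 + 3935403/578 = 8574940808761/1259281086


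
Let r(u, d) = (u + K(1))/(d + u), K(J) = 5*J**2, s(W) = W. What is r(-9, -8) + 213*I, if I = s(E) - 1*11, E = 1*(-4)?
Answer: -54311/17 ≈ -3194.8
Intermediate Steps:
E = -4
I = -15 (I = -4 - 1*11 = -4 - 11 = -15)
r(u, d) = (5 + u)/(d + u) (r(u, d) = (u + 5*1**2)/(d + u) = (u + 5*1)/(d + u) = (u + 5)/(d + u) = (5 + u)/(d + u))
r(-9, -8) + 213*I = (5 - 9)/(-8 - 9) + 213*(-15) = -4/(-17) - 3195 = -1/17*(-4) - 3195 = 4/17 - 3195 = -54311/17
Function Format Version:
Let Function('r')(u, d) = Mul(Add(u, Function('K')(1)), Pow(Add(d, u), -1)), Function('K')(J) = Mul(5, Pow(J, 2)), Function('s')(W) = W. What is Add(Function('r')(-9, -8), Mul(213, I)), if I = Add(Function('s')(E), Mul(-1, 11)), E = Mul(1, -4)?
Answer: Rational(-54311, 17) ≈ -3194.8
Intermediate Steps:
E = -4
I = -15 (I = Add(-4, Mul(-1, 11)) = Add(-4, -11) = -15)
Function('r')(u, d) = Mul(Pow(Add(d, u), -1), Add(5, u)) (Function('r')(u, d) = Mul(Add(u, Mul(5, Pow(1, 2))), Pow(Add(d, u), -1)) = Mul(Add(u, Mul(5, 1)), Pow(Add(d, u), -1)) = Mul(Add(u, 5), Pow(Add(d, u), -1)) = Mul(Add(5, u), Pow(Add(d, u), -1)) = Mul(Pow(Add(d, u), -1), Add(5, u)))
Add(Function('r')(-9, -8), Mul(213, I)) = Add(Mul(Pow(Add(-8, -9), -1), Add(5, -9)), Mul(213, -15)) = Add(Mul(Pow(-17, -1), -4), -3195) = Add(Mul(Rational(-1, 17), -4), -3195) = Add(Rational(4, 17), -3195) = Rational(-54311, 17)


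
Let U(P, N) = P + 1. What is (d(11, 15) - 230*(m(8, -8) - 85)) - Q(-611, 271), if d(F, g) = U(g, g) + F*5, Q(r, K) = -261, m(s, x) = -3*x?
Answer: 14362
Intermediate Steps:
U(P, N) = 1 + P
d(F, g) = 1 + g + 5*F (d(F, g) = (1 + g) + F*5 = (1 + g) + 5*F = 1 + g + 5*F)
(d(11, 15) - 230*(m(8, -8) - 85)) - Q(-611, 271) = ((1 + 15 + 5*11) - 230*(-3*(-8) - 85)) - 1*(-261) = ((1 + 15 + 55) - 230*(24 - 85)) + 261 = (71 - 230*(-61)) + 261 = (71 + 14030) + 261 = 14101 + 261 = 14362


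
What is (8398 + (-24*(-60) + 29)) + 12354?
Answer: 22221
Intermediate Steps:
(8398 + (-24*(-60) + 29)) + 12354 = (8398 + (1440 + 29)) + 12354 = (8398 + 1469) + 12354 = 9867 + 12354 = 22221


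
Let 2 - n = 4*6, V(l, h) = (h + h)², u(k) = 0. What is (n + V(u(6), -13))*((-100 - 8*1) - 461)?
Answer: -372126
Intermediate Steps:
V(l, h) = 4*h² (V(l, h) = (2*h)² = 4*h²)
n = -22 (n = 2 - 4*6 = 2 - 1*24 = 2 - 24 = -22)
(n + V(u(6), -13))*((-100 - 8*1) - 461) = (-22 + 4*(-13)²)*((-100 - 8*1) - 461) = (-22 + 4*169)*((-100 - 8) - 461) = (-22 + 676)*(-108 - 461) = 654*(-569) = -372126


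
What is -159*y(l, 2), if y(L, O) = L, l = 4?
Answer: -636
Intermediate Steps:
-159*y(l, 2) = -159*4 = -636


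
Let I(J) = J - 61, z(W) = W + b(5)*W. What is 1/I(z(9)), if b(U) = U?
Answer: -⅐ ≈ -0.14286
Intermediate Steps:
z(W) = 6*W (z(W) = W + 5*W = 6*W)
I(J) = -61 + J
1/I(z(9)) = 1/(-61 + 6*9) = 1/(-61 + 54) = 1/(-7) = -⅐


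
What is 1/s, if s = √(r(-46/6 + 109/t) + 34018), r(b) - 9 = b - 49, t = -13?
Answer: √12914031/662258 ≈ 0.0054263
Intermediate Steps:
r(b) = -40 + b (r(b) = 9 + (b - 49) = 9 + (-49 + b) = -40 + b)
s = 2*√12914031/39 (s = √((-40 + (-46/6 + 109/(-13))) + 34018) = √((-40 + (-46*⅙ + 109*(-1/13))) + 34018) = √((-40 + (-23/3 - 109/13)) + 34018) = √((-40 - 626/39) + 34018) = √(-2186/39 + 34018) = √(1324516/39) = 2*√12914031/39 ≈ 184.29)
1/s = 1/(2*√12914031/39) = √12914031/662258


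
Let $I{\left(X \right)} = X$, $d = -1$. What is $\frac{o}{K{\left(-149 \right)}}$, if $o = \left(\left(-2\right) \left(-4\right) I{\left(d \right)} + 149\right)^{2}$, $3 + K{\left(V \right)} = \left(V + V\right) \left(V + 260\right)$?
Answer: $- \frac{6627}{11027} \approx -0.60098$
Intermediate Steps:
$K{\left(V \right)} = -3 + 2 V \left(260 + V\right)$ ($K{\left(V \right)} = -3 + \left(V + V\right) \left(V + 260\right) = -3 + 2 V \left(260 + V\right)$)
$o = 19881$ ($o = \left(\left(-2\right) \left(-4\right) \left(-1\right) + 149\right)^{2} = \left(8 \left(-1\right) + 149\right)^{2} = \left(-8 + 149\right)^{2} = 141^{2} = 19881$)
$\frac{o}{K{\left(-149 \right)}} = \frac{19881}{-3 + 2 \left(-149\right)^{2} + 520 \left(-149\right)} = \frac{19881}{-3 + 2 \cdot 22201 - 77480} = \frac{19881}{-3 + 44402 - 77480} = \frac{19881}{-33081} = 19881 \left(- \frac{1}{33081}\right) = - \frac{6627}{11027}$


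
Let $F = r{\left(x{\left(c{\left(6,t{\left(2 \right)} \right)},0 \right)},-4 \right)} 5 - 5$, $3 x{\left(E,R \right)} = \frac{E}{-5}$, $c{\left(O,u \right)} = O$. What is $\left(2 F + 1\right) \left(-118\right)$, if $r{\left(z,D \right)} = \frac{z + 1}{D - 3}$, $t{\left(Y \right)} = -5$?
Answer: $\frac{8142}{7} \approx 1163.1$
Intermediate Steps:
$x{\left(E,R \right)} = - \frac{E}{15}$ ($x{\left(E,R \right)} = \frac{E \frac{1}{-5}}{3} = \frac{E \left(- \frac{1}{5}\right)}{3} = \frac{\left(- \frac{1}{5}\right) E}{3} = - \frac{E}{15}$)
$r{\left(z,D \right)} = \frac{1 + z}{-3 + D}$
$F = - \frac{38}{7}$ ($F = \frac{1 - \frac{2}{5}}{-3 - 4} \cdot 5 - 5 = \frac{1 - \frac{2}{5}}{-7} \cdot 5 - 5 = \left(- \frac{1}{7}\right) \frac{3}{5} \cdot 5 - 5 = \left(- \frac{3}{35}\right) 5 - 5 = - \frac{3}{7} - 5 = - \frac{38}{7} \approx -5.4286$)
$\left(2 F + 1\right) \left(-118\right) = \left(2 \left(- \frac{38}{7}\right) + 1\right) \left(-118\right) = \left(- \frac{76}{7} + 1\right) \left(-118\right) = \left(- \frac{69}{7}\right) \left(-118\right) = \frac{8142}{7}$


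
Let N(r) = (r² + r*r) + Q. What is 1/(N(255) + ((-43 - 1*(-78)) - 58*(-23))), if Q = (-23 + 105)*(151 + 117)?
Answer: 1/153395 ≈ 6.5191e-6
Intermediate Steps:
Q = 21976 (Q = 82*268 = 21976)
N(r) = 21976 + 2*r² (N(r) = (r² + r*r) + 21976 = (r² + r²) + 21976 = 2*r² + 21976 = 21976 + 2*r²)
1/(N(255) + ((-43 - 1*(-78)) - 58*(-23))) = 1/((21976 + 2*255²) + ((-43 - 1*(-78)) - 58*(-23))) = 1/((21976 + 2*65025) + ((-43 + 78) + 1334)) = 1/((21976 + 130050) + (35 + 1334)) = 1/(152026 + 1369) = 1/153395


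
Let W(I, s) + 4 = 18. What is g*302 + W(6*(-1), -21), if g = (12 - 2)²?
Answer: 30214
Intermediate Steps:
W(I, s) = 14 (W(I, s) = -4 + 18 = 14)
g = 100 (g = 10² = 100)
g*302 + W(6*(-1), -21) = 100*302 + 14 = 30200 + 14 = 30214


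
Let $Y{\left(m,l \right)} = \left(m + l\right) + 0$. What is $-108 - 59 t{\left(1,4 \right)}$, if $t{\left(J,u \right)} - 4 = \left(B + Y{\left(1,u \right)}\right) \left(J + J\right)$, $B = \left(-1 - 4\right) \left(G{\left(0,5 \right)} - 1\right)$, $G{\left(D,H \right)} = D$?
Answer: $-1524$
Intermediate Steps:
$Y{\left(m,l \right)} = l + m$ ($Y{\left(m,l \right)} = \left(l + m\right) + 0 = l + m$)
$B = 5$ ($B = \left(-1 - 4\right) \left(0 - 1\right) = \left(-5\right) \left(-1\right) = 5$)
$t{\left(J,u \right)} = 4 + 2 J \left(6 + u\right)$ ($t{\left(J,u \right)} = 4 + \left(5 + \left(u + 1\right)\right) \left(J + J\right) = 4 + \left(5 + \left(1 + u\right)\right) 2 J = 4 + \left(6 + u\right) 2 J = 4 + 2 J \left(6 + u\right)$)
$-108 - 59 t{\left(1,4 \right)} = -108 - 59 \left(4 + 12 \cdot 1 + 2 \cdot 1 \cdot 4\right) = -108 - 59 \left(4 + 12 + 8\right) = -108 - 1416 = -1524$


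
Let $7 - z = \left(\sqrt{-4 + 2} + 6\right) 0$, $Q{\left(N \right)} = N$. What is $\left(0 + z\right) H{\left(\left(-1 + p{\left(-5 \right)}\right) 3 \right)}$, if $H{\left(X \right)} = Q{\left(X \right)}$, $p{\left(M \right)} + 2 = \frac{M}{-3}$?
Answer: $-28$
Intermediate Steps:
$p{\left(M \right)} = -2 - \frac{M}{3}$ ($p{\left(M \right)} = -2 + \frac{M}{-3} = -2 + M \left(- \frac{1}{3}\right) = -2 - \frac{M}{3}$)
$H{\left(X \right)} = X$
$z = 7$ ($z = 7 - \left(\sqrt{-4 + 2} + 6\right) 0 = 7 - \left(\sqrt{-2} + 6\right) 0 = 7 - \left(i \sqrt{2} + 6\right) 0 = 7 - \left(6 + i \sqrt{2}\right) 0 = 7 - 0 = 7 + 0 = 7$)
$\left(0 + z\right) H{\left(\left(-1 + p{\left(-5 \right)}\right) 3 \right)} = \left(0 + 7\right) \left(-1 - \frac{1}{3}\right) 3 = 7 \left(-1 + \left(-2 + \frac{5}{3}\right)\right) 3 = 7 \left(-1 - \frac{1}{3}\right) 3 = 7 \left(\left(- \frac{4}{3}\right) 3\right) = 7 \left(-4\right) = -28$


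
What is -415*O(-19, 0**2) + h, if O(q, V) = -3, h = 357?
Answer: 1602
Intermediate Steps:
-415*O(-19, 0**2) + h = -415*(-3) + 357 = 1245 + 357 = 1602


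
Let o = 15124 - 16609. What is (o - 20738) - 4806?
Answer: -27029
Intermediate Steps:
o = -1485
(o - 20738) - 4806 = (-1485 - 20738) - 4806 = -22223 - 4806 = -27029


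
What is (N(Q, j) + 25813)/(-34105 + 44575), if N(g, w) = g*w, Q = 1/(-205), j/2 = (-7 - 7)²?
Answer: 5291273/2146350 ≈ 2.4652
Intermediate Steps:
j = 392 (j = 2*(-7 - 7)² = 2*(-14)² = 2*196 = 392)
Q = -1/205 ≈ -0.0048781
(N(Q, j) + 25813)/(-34105 + 44575) = (-1/205*392 + 25813)/(-34105 + 44575) = (-392/205 + 25813)/10470 = (5291273/205)*(1/10470) = 5291273/2146350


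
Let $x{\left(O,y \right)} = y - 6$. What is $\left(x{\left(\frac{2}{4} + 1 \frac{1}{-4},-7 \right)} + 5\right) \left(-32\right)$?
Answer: $256$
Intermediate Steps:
$x{\left(O,y \right)} = -6 + y$ ($x{\left(O,y \right)} = y - 6 = -6 + y$)
$\left(x{\left(\frac{2}{4} + 1 \frac{1}{-4},-7 \right)} + 5\right) \left(-32\right) = \left(\left(-6 - 7\right) + 5\right) \left(-32\right) = \left(-13 + 5\right) \left(-32\right) = \left(-8\right) \left(-32\right) = 256$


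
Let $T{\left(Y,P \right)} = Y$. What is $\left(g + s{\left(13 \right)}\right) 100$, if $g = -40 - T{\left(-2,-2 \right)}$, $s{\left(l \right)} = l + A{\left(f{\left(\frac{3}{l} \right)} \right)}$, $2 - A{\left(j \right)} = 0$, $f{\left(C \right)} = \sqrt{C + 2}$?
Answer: $-2300$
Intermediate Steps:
$f{\left(C \right)} = \sqrt{2 + C}$
$A{\left(j \right)} = 2$ ($A{\left(j \right)} = 2 - 0 = 2 + 0 = 2$)
$s{\left(l \right)} = 2 + l$ ($s{\left(l \right)} = l + 2 = 2 + l$)
$g = -38$ ($g = -40 - -2 = -40 + 2 = -38$)
$\left(g + s{\left(13 \right)}\right) 100 = \left(-38 + \left(2 + 13\right)\right) 100 = \left(-38 + 15\right) 100 = \left(-23\right) 100 = -2300$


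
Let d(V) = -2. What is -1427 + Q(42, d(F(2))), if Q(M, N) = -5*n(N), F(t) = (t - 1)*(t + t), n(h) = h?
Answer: -1417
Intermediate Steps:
F(t) = 2*t*(-1 + t) (F(t) = (-1 + t)*(2*t) = 2*t*(-1 + t))
Q(M, N) = -5*N
-1427 + Q(42, d(F(2))) = -1427 - 5*(-2) = -1427 + 10 = -1417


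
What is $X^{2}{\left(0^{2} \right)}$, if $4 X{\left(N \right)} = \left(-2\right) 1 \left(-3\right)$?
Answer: $\frac{9}{4} \approx 2.25$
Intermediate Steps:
$X{\left(N \right)} = \frac{3}{2}$ ($X{\left(N \right)} = \frac{\left(-2\right) 1 \left(-3\right)}{4} = \frac{\left(-2\right) \left(-3\right)}{4} = \frac{1}{4} \cdot 6 = \frac{3}{2}$)
$X^{2}{\left(0^{2} \right)} = \left(\frac{3}{2}\right)^{2} = \frac{9}{4}$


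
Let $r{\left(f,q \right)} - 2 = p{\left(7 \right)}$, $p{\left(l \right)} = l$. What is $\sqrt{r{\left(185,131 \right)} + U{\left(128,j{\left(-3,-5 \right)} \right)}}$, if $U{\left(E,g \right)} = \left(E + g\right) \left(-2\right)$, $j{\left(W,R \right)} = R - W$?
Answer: $9 i \sqrt{3} \approx 15.588 i$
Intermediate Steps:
$r{\left(f,q \right)} = 9$ ($r{\left(f,q \right)} = 2 + 7 = 9$)
$U{\left(E,g \right)} = - 2 E - 2 g$
$\sqrt{r{\left(185,131 \right)} + U{\left(128,j{\left(-3,-5 \right)} \right)}} = \sqrt{9 - \left(256 + 2 \left(-5 - -3\right)\right)} = \sqrt{9 - \left(256 + 2 \left(-5 + 3\right)\right)} = \sqrt{9 - 252} = \sqrt{-243} = 9 i \sqrt{3}$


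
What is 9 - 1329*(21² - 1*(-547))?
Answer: -1313043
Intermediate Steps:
9 - 1329*(21² - 1*(-547)) = 9 - 1329*(441 + 547) = 9 - 1329*988 = 9 - 1313052 = -1313043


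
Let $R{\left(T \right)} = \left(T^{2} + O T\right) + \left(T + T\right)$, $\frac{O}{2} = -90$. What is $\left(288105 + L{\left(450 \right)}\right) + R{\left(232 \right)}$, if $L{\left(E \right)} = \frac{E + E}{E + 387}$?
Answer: $\frac{27958969}{93} \approx 3.0063 \cdot 10^{5}$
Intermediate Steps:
$O = -180$ ($O = 2 \left(-90\right) = -180$)
$R{\left(T \right)} = T^{2} - 178 T$ ($R{\left(T \right)} = \left(T^{2} - 180 T\right) + \left(T + T\right) = \left(T^{2} - 180 T\right) + 2 T = T^{2} - 178 T$)
$L{\left(E \right)} = \frac{2 E}{387 + E}$
$\left(288105 + L{\left(450 \right)}\right) + R{\left(232 \right)} = \left(288105 + 2 \cdot 450 \frac{1}{387 + 450}\right) + 232 \left(-178 + 232\right) = \left(288105 + 2 \cdot 450 \cdot \frac{1}{837}\right) + 232 \cdot 54 = \left(288105 + 2 \cdot 450 \cdot \frac{1}{837}\right) + 12528 = \left(288105 + \frac{100}{93}\right) + 12528 = \frac{26793865}{93} + 12528 = \frac{27958969}{93}$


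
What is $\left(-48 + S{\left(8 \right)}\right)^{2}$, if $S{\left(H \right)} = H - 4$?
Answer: $1936$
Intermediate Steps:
$S{\left(H \right)} = -4 + H$ ($S{\left(H \right)} = H - 4 = -4 + H$)
$\left(-48 + S{\left(8 \right)}\right)^{2} = \left(-48 + \left(-4 + 8\right)\right)^{2} = \left(-48 + 4\right)^{2} = \left(-44\right)^{2} = 1936$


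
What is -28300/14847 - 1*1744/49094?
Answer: -707626684/364449309 ≈ -1.9416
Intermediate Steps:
-28300/14847 - 1*1744/49094 = -28300*1/14847 - 1744*1/49094 = -28300/14847 - 872/24547 = -707626684/364449309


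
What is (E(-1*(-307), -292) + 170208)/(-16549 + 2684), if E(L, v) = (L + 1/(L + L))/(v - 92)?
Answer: -13376924303/1089678080 ≈ -12.276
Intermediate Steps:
E(L, v) = (L + 1/(2*L))/(-92 + v)
(E(-1*(-307), -292) + 170208)/(-16549 + 2684) = ((1/2 + (-1*(-307))**2)/(((-1*(-307)))*(-92 - 292)) + 170208)/(-16549 + 2684) = ((1/2 + 307**2)/(307*(-384)) + 170208)/(-13865) = ((1/307)*(-1/384)*(1/2 + 94249) + 170208)*(-1/13865) = ((1/307)*(-1/384)*(188499/2) + 170208)*(-1/13865) = (-62833/78592 + 170208)*(-1/13865) = (13376924303/78592)*(-1/13865) = -13376924303/1089678080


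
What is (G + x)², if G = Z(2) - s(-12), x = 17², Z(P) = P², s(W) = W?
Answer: 93025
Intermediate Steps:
x = 289
G = 16 (G = 2² - 1*(-12) = 4 + 12 = 16)
(G + x)² = (16 + 289)² = 305² = 93025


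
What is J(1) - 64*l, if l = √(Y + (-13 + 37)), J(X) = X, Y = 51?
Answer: 1 - 320*√3 ≈ -553.26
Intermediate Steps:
l = 5*√3 (l = √(51 + (-13 + 37)) = √(51 + 24) = √75 = 5*√3 ≈ 8.6602)
J(1) - 64*l = 1 - 320*√3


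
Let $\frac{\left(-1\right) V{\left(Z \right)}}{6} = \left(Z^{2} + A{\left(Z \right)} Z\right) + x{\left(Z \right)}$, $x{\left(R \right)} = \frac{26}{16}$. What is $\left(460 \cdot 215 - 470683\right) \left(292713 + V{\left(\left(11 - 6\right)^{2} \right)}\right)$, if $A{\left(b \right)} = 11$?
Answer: $- \frac{427257856779}{4} \approx -1.0681 \cdot 10^{11}$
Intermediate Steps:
$x{\left(R \right)} = \frac{13}{8}$ ($x{\left(R \right)} = 26 \cdot \frac{1}{16} = \frac{13}{8}$)
$V{\left(Z \right)} = - \frac{39}{4} - 66 Z - 6 Z^{2}$ ($V{\left(Z \right)} = - 6 \left(\left(Z^{2} + 11 Z\right) + \frac{13}{8}\right) = - 6 \left(\frac{13}{8} + Z^{2} + 11 Z\right) = - \frac{39}{4} - 66 Z - 6 Z^{2}$)
$\left(460 \cdot 215 - 470683\right) \left(292713 + V{\left(\left(11 - 6\right)^{2} \right)}\right) = \left(460 \cdot 215 - 470683\right) \left(292713 - \left(\frac{39}{4} + 6 \left(11 - 6\right)^{4} + 66 \left(11 - 6\right)^{2}\right)\right) = \left(98900 - 470683\right) \left(292713 - \left(\frac{39}{4} + 1650 + 3750\right)\right) = - 371783 \left(292713 - \left(\frac{6639}{4} + 3750\right)\right) = - 371783 \left(292713 - \frac{21639}{4}\right) = \left(-371783\right) \frac{1149213}{4} = - \frac{427257856779}{4}$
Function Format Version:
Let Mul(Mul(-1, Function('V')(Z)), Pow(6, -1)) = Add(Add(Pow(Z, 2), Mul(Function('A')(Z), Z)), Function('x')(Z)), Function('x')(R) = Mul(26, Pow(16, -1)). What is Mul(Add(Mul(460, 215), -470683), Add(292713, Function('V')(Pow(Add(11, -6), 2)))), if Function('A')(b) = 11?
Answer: Rational(-427257856779, 4) ≈ -1.0681e+11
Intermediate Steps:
Function('x')(R) = Rational(13, 8) (Function('x')(R) = Mul(26, Rational(1, 16)) = Rational(13, 8))
Function('V')(Z) = Add(Rational(-39, 4), Mul(-66, Z), Mul(-6, Pow(Z, 2))) (Function('V')(Z) = Mul(-6, Add(Add(Pow(Z, 2), Mul(11, Z)), Rational(13, 8))) = Mul(-6, Add(Rational(13, 8), Pow(Z, 2), Mul(11, Z))) = Add(Rational(-39, 4), Mul(-66, Z), Mul(-6, Pow(Z, 2))))
Mul(Add(Mul(460, 215), -470683), Add(292713, Function('V')(Pow(Add(11, -6), 2)))) = Mul(Add(Mul(460, 215), -470683), Add(292713, Add(Rational(-39, 4), Mul(-66, Pow(Add(11, -6), 2)), Mul(-6, Pow(Pow(Add(11, -6), 2), 2))))) = Mul(Add(98900, -470683), Add(292713, Add(Rational(-39, 4), Mul(-66, Pow(5, 2)), Mul(-6, Pow(Pow(5, 2), 2))))) = Mul(-371783, Add(292713, Add(Rational(-39, 4), Mul(-66, 25), Mul(-6, Pow(25, 2))))) = Mul(-371783, Add(292713, Add(Rational(-39, 4), -1650, Mul(-6, 625)))) = Mul(-371783, Add(292713, Add(Rational(-39, 4), -1650, -3750))) = Mul(-371783, Add(292713, Rational(-21639, 4))) = Mul(-371783, Rational(1149213, 4)) = Rational(-427257856779, 4)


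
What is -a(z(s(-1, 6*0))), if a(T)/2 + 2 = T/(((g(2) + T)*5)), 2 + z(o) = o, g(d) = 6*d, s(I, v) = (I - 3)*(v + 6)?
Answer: 114/35 ≈ 3.2571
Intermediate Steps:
s(I, v) = (-3 + I)*(6 + v)
z(o) = -2 + o
a(T) = -4 + 2*T/(60 + 5*T) (a(T) = -4 + 2*(T/(((6*2 + T)*5))) = -4 + 2*(T/(((12 + T)*5))) = -4 + 2*(T/(60 + 5*T)) = -4 + 2*T/(60 + 5*T))
-a(z(s(-1, 6*0))) = -6*(-40 - 3*(-2 + (-18 - 18*0 + 6*(-1) - 6*0)))/(5*(12 + (-2 + (-18 - 18*0 + 6*(-1) - 6*0)))) = -6*(-40 - 3*(-2 + (-18 - 3*0 - 6 - 1*0)))/(5*(12 + (-2 + (-18 - 3*0 - 6 - 1*0)))) = -6*(-40 - 3*(-2 + (-18 + 0 - 6 + 0)))/(5*(12 + (-2 + (-18 + 0 - 6 + 0)))) = -6*(-40 - 3*(-2 - 24))/(5*(12 + (-2 - 24))) = -6*(-40 - 3*(-26))/(5*(12 - 26)) = -6*(-40 + 78)/(5*(-14)) = -6*(-1)*38/(5*14) = -1*(-114/35) = 114/35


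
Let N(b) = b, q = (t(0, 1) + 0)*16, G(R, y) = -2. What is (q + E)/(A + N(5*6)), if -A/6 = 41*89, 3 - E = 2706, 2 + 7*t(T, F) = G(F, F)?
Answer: 18985/153048 ≈ 0.12405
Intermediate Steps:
t(T, F) = -4/7 (t(T, F) = -2/7 + (⅐)*(-2) = -2/7 - 2/7 = -4/7)
q = -64/7 (q = (-4/7 + 0)*16 = -4/7*16 = -64/7 ≈ -9.1429)
E = -2703 (E = 3 - 1*2706 = 3 - 2706 = -2703)
A = -21894 (A = -246*89 = -6*3649 = -21894)
(q + E)/(A + N(5*6)) = (-64/7 - 2703)/(-21894 + 5*6) = -18985/(7*(-21894 + 30)) = -18985/7/(-21864) = -18985/7*(-1/21864) = 18985/153048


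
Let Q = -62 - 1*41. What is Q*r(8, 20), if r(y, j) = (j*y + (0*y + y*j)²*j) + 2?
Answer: -52752686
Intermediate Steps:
Q = -103 (Q = -62 - 41 = -103)
r(y, j) = 2 + j*y + j³*y² (r(y, j) = (j*y + (0 + j*y)²*j) + 2 = (j*y + (j*y)²*j) + 2 = (j*y + (j²*y²)*j) + 2 = (j*y + j³*y²) + 2 = 2 + j*y + j³*y²)
Q*r(8, 20) = -103*(2 + 20*8 + 20³*8²) = -103*(2 + 160 + 8000*64) = -103*(2 + 160 + 512000) = -103*512162 = -52752686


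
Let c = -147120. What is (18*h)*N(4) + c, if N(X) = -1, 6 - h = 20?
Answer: -146868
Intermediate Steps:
h = -14 (h = 6 - 1*20 = 6 - 20 = -14)
(18*h)*N(4) + c = (18*(-14))*(-1) - 147120 = -252*(-1) - 147120 = 252 - 147120 = -146868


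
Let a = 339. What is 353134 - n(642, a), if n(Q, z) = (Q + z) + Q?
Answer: 351511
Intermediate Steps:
n(Q, z) = z + 2*Q
353134 - n(642, a) = 353134 - (339 + 2*642) = 353134 - (339 + 1284) = 353134 - 1*1623 = 353134 - 1623 = 351511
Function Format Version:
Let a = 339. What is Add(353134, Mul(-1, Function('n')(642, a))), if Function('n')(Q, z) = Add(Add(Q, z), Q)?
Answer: 351511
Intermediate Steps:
Function('n')(Q, z) = Add(z, Mul(2, Q))
Add(353134, Mul(-1, Function('n')(642, a))) = Add(353134, Mul(-1, Add(339, Mul(2, 642)))) = Add(353134, Mul(-1, Add(339, 1284))) = Add(353134, Mul(-1, 1623)) = Add(353134, -1623) = 351511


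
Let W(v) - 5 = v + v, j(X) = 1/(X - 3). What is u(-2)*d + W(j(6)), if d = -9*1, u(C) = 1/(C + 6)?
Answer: 41/12 ≈ 3.4167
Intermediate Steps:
u(C) = 1/(6 + C)
d = -9
j(X) = 1/(-3 + X)
W(v) = 5 + 2*v (W(v) = 5 + (v + v) = 5 + 2*v)
u(-2)*d + W(j(6)) = -9/(6 - 2) + (5 + 2/(-3 + 6)) = -9/4 + (5 + 2/3) = -9/4 + 17/3 = 41/12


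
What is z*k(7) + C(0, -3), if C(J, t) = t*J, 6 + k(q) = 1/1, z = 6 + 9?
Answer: -75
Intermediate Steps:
z = 15
k(q) = -5 (k(q) = -6 + 1/1 = -6 + 1 = -5)
C(J, t) = J*t
z*k(7) + C(0, -3) = 15*(-5) + 0*(-3) = -75 + 0 = -75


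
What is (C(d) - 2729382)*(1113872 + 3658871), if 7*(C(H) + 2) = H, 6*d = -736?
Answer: -273561372355976/21 ≈ -1.3027e+13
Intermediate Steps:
d = -368/3 (d = (⅙)*(-736) = -368/3 ≈ -122.67)
C(H) = -2 + H/7
(C(d) - 2729382)*(1113872 + 3658871) = ((-2 + (⅐)*(-368/3)) - 2729382)*(1113872 + 3658871) = ((-2 - 368/21) - 2729382)*4772743 = (-410/21 - 2729382)*4772743 = -57317432/21*4772743 = -273561372355976/21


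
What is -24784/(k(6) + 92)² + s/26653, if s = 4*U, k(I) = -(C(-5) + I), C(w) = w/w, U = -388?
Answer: -671781152/192567925 ≈ -3.4885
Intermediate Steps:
C(w) = 1
k(I) = -1 - I (k(I) = -(1 + I) = -1 - I)
s = -1552 (s = 4*(-388) = -1552)
-24784/(k(6) + 92)² + s/26653 = -24784/((-1 - 1*6) + 92)² - 1552/26653 = -24784/((-1 - 6) + 92)² - 1552*1/26653 = -24784/(-7 + 92)² - 1552/26653 = -24784/(85²) - 1552/26653 = -24784/7225 - 1552/26653 = -671781152/192567925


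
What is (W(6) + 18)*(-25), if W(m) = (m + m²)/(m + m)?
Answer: -1075/2 ≈ -537.50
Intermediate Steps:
W(m) = (m + m²)/(2*m) (W(m) = (m + m²)/((2*m)) = (m + m²)*(1/(2*m)) = (m + m²)/(2*m))
(W(6) + 18)*(-25) = ((½ + (½)*6) + 18)*(-25) = ((½ + 3) + 18)*(-25) = (7/2 + 18)*(-25) = (43/2)*(-25) = -1075/2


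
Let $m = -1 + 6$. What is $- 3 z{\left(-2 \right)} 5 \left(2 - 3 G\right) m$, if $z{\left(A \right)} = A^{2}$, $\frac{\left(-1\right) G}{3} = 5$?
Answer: $-14100$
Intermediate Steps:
$G = -15$ ($G = \left(-3\right) 5 = -15$)
$m = 5$
$- 3 z{\left(-2 \right)} 5 \left(2 - 3 G\right) m = - 3 \left(-2\right)^{2} \cdot 5 \left(2 - -45\right) 5 = \left(-3\right) 4 \cdot 5 \left(2 + 45\right) 5 = - 12 \cdot 5 \cdot 47 \cdot 5 = - 12 \cdot 235 \cdot 5 = \left(-12\right) 1175 = -14100$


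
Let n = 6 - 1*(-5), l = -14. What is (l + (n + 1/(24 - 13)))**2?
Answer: 1024/121 ≈ 8.4628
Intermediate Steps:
n = 11 (n = 6 + 5 = 11)
(l + (n + 1/(24 - 13)))**2 = (-14 + (11 + 1/(24 - 13)))**2 = (-14 + (11 + 1/11))**2 = (-14 + 122/11)**2 = (-32/11)**2 = 1024/121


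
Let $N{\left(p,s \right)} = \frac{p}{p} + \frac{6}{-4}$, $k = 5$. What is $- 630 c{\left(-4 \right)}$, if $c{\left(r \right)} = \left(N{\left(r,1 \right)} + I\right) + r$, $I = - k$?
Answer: $5985$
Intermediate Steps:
$I = -5$ ($I = \left(-1\right) 5 = -5$)
$N{\left(p,s \right)} = - \frac{1}{2}$ ($N{\left(p,s \right)} = 1 + 6 \left(- \frac{1}{4}\right) = 1 - \frac{3}{2} = - \frac{1}{2}$)
$c{\left(r \right)} = - \frac{11}{2} + r$ ($c{\left(r \right)} = \left(- \frac{1}{2} - 5\right) + r = - \frac{11}{2} + r$)
$- 630 c{\left(-4 \right)} = - 630 \left(- \frac{11}{2} - 4\right) = \left(-630\right) \left(- \frac{19}{2}\right) = 5985$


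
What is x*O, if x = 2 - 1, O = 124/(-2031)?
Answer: -124/2031 ≈ -0.061054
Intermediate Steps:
O = -124/2031 (O = 124*(-1/2031) = -124/2031 ≈ -0.061054)
x = 1
x*O = 1*(-124/2031) = -124/2031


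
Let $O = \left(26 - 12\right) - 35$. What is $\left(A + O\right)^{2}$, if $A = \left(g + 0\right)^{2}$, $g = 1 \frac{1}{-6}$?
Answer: $\frac{570025}{1296} \approx 439.83$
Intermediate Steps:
$g = - \frac{1}{6}$ ($g = 1 \left(- \frac{1}{6}\right) = - \frac{1}{6} \approx -0.16667$)
$A = \frac{1}{36}$ ($A = \left(- \frac{1}{6} + 0\right)^{2} = \left(- \frac{1}{6}\right)^{2} = \frac{1}{36} \approx 0.027778$)
$O = -21$ ($O = 14 - 35 = -21$)
$\left(A + O\right)^{2} = \left(\frac{1}{36} - 21\right)^{2} = \left(- \frac{755}{36}\right)^{2} = \frac{570025}{1296}$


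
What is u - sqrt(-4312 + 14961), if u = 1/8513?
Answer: 1/8513 - sqrt(10649) ≈ -103.19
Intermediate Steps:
u = 1/8513 ≈ 0.00011747
u - sqrt(-4312 + 14961) = 1/8513 - sqrt(-4312 + 14961) = 1/8513 - sqrt(10649)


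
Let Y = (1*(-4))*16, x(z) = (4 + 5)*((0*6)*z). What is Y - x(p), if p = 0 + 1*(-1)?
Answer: -64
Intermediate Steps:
p = -1 (p = 0 - 1 = -1)
x(z) = 0 (x(z) = 9*(0*z) = 9*0 = 0)
Y = -64 (Y = -4*16 = -64)
Y - x(p) = -64 - 1*0 = -64 + 0 = -64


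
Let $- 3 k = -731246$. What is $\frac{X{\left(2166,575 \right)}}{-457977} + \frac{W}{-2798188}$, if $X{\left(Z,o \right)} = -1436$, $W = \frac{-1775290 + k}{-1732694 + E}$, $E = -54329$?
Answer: $\frac{105586923186236}{33677650619928861} \approx 0.0031352$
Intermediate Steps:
$k = \frac{731246}{3}$ ($k = \left(- \frac{1}{3}\right) \left(-731246\right) = \frac{731246}{3} \approx 2.4375 \cdot 10^{5}$)
$W = \frac{270272}{315357}$ ($W = \frac{-1775290 + \frac{731246}{3}}{-1732694 - 54329} = - \frac{4594624}{3 \left(-1787023\right)} = \left(- \frac{4594624}{3}\right) \left(- \frac{1}{1787023}\right) = \frac{270272}{315357} \approx 0.85703$)
$\frac{X{\left(2166,575 \right)}}{-457977} + \frac{W}{-2798188} = - \frac{1436}{-457977} + \frac{270272}{315357 \left(-2798188\right)} = \left(-1436\right) \left(- \frac{1}{457977}\right) + \frac{270272}{315357} \left(- \frac{1}{2798188}\right) = \frac{1436}{457977} - \frac{67568}{220607043279} = \frac{105586923186236}{33677650619928861}$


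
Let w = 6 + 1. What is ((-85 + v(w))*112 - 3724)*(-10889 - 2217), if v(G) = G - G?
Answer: 173575864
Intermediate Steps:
w = 7
v(G) = 0
((-85 + v(w))*112 - 3724)*(-10889 - 2217) = ((-85 + 0)*112 - 3724)*(-10889 - 2217) = (-85*112 - 3724)*(-13106) = (-9520 - 3724)*(-13106) = -13244*(-13106) = 173575864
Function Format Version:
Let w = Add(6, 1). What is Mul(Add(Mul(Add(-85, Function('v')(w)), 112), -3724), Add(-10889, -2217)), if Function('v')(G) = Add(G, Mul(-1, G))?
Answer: 173575864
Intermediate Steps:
w = 7
Function('v')(G) = 0
Mul(Add(Mul(Add(-85, Function('v')(w)), 112), -3724), Add(-10889, -2217)) = Mul(Add(Mul(Add(-85, 0), 112), -3724), Add(-10889, -2217)) = Mul(Add(Mul(-85, 112), -3724), -13106) = Mul(Add(-9520, -3724), -13106) = Mul(-13244, -13106) = 173575864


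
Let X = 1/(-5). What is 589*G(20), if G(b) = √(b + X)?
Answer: 1767*√55/5 ≈ 2620.9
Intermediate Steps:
X = -⅕ (X = 1*(-⅕) = -⅕ ≈ -0.20000)
G(b) = √(-⅕ + b) (G(b) = √(b - ⅕) = √(-⅕ + b))
589*G(20) = 589*(√(-5 + 25*20)/5) = 589*(√(-5 + 500)/5) = 589*(√495/5) = 589*((3*√55)/5) = 589*(3*√55/5) = 1767*√55/5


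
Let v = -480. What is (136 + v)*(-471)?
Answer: 162024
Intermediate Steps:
(136 + v)*(-471) = (136 - 480)*(-471) = -344*(-471) = 162024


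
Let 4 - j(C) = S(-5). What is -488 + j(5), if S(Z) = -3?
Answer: -481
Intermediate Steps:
j(C) = 7 (j(C) = 4 - 1*(-3) = 4 + 3 = 7)
-488 + j(5) = -488 + 7 = -481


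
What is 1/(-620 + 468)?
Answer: -1/152 ≈ -0.0065789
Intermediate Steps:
1/(-620 + 468) = 1/(-152) = -1/152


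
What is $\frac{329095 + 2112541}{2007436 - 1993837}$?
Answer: $\frac{2441636}{13599} \approx 179.55$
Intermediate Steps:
$\frac{329095 + 2112541}{2007436 - 1993837} = \frac{2441636}{2007436 - 1993837} = \frac{2441636}{13599}$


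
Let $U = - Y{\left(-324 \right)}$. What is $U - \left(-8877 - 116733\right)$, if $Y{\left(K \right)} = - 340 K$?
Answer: $15450$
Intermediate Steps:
$U = -110160$ ($U = - \left(-340\right) \left(-324\right) = \left(-1\right) 110160 = -110160$)
$U - \left(-8877 - 116733\right) = -110160 - \left(-8877 - 116733\right) = -110160 - -125610 = -110160 + 125610 = 15450$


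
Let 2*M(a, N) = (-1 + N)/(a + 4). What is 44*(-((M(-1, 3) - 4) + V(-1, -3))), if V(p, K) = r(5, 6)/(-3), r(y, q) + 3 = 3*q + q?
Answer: 1408/3 ≈ 469.33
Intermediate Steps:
M(a, N) = (-1 + N)/(2*(4 + a)) (M(a, N) = ((-1 + N)/(a + 4))/2 = ((-1 + N)/(4 + a))/2 = (-1 + N)/(2*(4 + a)))
r(y, q) = -3 + 4*q (r(y, q) = -3 + (3*q + q) = -3 + 4*q)
V(p, K) = -7 (V(p, K) = (-3 + 4*6)/(-3) = (-3 + 24)*(-⅓) = 21*(-⅓) = -7)
44*(-((M(-1, 3) - 4) + V(-1, -3))) = 44*(-(((-1 + 3)/(2*(4 - 1)) - 4) - 7)) = 44*(-(((½)*2/3 - 4) - 7)) = 44*(-(((½)*(⅓)*2 - 4) - 7)) = 44*(-((⅓ - 4) - 7)) = 44*(-(-11/3 - 7)) = 44*(-1*(-32/3)) = 44*(32/3) = 1408/3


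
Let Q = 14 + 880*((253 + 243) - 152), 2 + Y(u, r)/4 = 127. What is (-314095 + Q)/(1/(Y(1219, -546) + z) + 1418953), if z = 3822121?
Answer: -6204113883/774874219402 ≈ -0.0080066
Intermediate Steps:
Y(u, r) = 500 (Y(u, r) = -8 + 4*127 = -8 + 508 = 500)
Q = 302734 (Q = 14 + 880*(496 - 152) = 14 + 880*344 = 14 + 302720 = 302734)
(-314095 + Q)/(1/(Y(1219, -546) + z) + 1418953) = (-314095 + 302734)/(1/(500 + 3822121) + 1418953) = -11361/(1/3822621 + 1418953) = -11361/5424119535814/3822621 = -11361*3822621/5424119535814 = -6204113883/774874219402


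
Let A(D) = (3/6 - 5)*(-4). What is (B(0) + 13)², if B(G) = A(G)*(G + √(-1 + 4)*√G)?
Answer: 169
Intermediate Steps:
A(D) = 18 (A(D) = (3*(⅙) - 5)*(-4) = (½ - 5)*(-4) = -9/2*(-4) = 18)
B(G) = 18*G + 18*√3*√G (B(G) = 18*(G + √(-1 + 4)*√G) = 18*(G + √3*√G) = 18*G + 18*√3*√G)
(B(0) + 13)² = ((18*0 + 18*√3*√0) + 13)² = ((0 + 18*√3*0) + 13)² = ((0 + 0) + 13)² = (0 + 13)² = 13² = 169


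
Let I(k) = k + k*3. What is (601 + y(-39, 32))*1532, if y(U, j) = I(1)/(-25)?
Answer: 23012172/25 ≈ 9.2049e+5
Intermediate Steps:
I(k) = 4*k (I(k) = k + 3*k = 4*k)
y(U, j) = -4/25 (y(U, j) = (4*1)/(-25) = 4*(-1/25) = -4/25)
(601 + y(-39, 32))*1532 = (601 - 4/25)*1532 = (15021/25)*1532 = 23012172/25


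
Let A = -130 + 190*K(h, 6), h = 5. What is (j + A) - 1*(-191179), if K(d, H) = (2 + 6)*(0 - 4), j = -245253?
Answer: -60284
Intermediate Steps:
K(d, H) = -32 (K(d, H) = 8*(-4) = -32)
A = -6210 (A = -130 + 190*(-32) = -130 - 6080 = -6210)
(j + A) - 1*(-191179) = (-245253 - 6210) - 1*(-191179) = -251463 + 191179 = -60284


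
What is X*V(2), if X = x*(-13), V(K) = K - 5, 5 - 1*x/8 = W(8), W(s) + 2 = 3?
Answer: 1248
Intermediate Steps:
W(s) = 1 (W(s) = -2 + 3 = 1)
x = 32 (x = 40 - 8*1 = 40 - 8 = 32)
V(K) = -5 + K
X = -416 (X = 32*(-13) = -416)
X*V(2) = -416*(-5 + 2) = -416*(-3) = 1248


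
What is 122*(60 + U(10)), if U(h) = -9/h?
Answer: 36051/5 ≈ 7210.2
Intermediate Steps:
122*(60 + U(10)) = 122*(60 - 9/10) = 122*(591/10) = 36051/5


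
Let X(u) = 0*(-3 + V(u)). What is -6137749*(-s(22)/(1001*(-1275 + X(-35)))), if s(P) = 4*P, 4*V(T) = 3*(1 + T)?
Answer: -49101992/116025 ≈ -423.20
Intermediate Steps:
V(T) = ¾ + 3*T/4 (V(T) = (3*(1 + T))/4 = (3 + 3*T)/4 = ¾ + 3*T/4)
X(u) = 0 (X(u) = 0*(-3 + (¾ + 3*u/4)) = 0*(-9/4 + 3*u/4) = 0)
-6137749*(-s(22)/(1001*(-1275 + X(-35)))) = -6137749*(-8/(91*(-1275 + 0))) = -6137749/((-(-1276275)/88)) = -6137749/((-1275*(-91/8))) = -6137749/116025/8 = -6137749*8/116025 = -49101992/116025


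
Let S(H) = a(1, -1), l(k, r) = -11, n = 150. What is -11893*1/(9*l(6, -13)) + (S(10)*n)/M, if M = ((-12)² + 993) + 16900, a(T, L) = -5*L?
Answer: 214588291/1785663 ≈ 120.17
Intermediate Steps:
S(H) = 5 (S(H) = -5*(-1) = 5)
M = 18037 (M = (144 + 993) + 16900 = 1137 + 16900 = 18037)
-11893*1/(9*l(6, -13)) + (S(10)*n)/M = -11893/((-11*9)) + (5*150)/18037 = -11893/(-99) + 750*(1/18037) = -11893*(-1/99) + 750/18037 = 11893/99 + 750/18037 = 214588291/1785663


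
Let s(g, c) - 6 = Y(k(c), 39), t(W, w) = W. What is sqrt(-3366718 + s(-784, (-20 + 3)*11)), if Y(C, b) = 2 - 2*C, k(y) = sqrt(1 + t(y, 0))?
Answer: sqrt(-3366710 - 2*I*sqrt(186)) ≈ 0.007 - 1834.9*I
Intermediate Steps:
k(y) = sqrt(1 + y)
s(g, c) = 8 - 2*sqrt(1 + c) (s(g, c) = 6 + (2 - 2*sqrt(1 + c)) = 8 - 2*sqrt(1 + c))
sqrt(-3366718 + s(-784, (-20 + 3)*11)) = sqrt(-3366718 + (8 - 2*sqrt(1 + (-20 + 3)*11))) = sqrt(-3366718 + (8 - 2*sqrt(1 - 17*11))) = sqrt(-3366718 + (8 - 2*sqrt(1 - 187))) = sqrt(-3366718 + (8 - 2*I*sqrt(186))) = sqrt(-3366710 - 2*I*sqrt(186))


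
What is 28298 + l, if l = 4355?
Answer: 32653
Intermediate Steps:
28298 + l = 28298 + 4355 = 32653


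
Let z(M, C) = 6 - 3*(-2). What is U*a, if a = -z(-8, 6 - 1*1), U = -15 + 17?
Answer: -24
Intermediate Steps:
U = 2
z(M, C) = 12 (z(M, C) = 6 + 6 = 12)
a = -12 (a = -1*12 = -12)
U*a = 2*(-12) = -24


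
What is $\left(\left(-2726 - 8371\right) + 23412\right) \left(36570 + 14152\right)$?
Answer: $624641430$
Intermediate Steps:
$\left(\left(-2726 - 8371\right) + 23412\right) \left(36570 + 14152\right) = \left(\left(-2726 - 8371\right) + 23412\right) 50722 = \left(-11097 + 23412\right) 50722 = 12315 \cdot 50722 = 624641430$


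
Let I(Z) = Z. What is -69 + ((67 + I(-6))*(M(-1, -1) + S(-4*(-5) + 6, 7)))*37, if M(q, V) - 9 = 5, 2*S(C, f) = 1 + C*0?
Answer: 65315/2 ≈ 32658.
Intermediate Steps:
S(C, f) = 1/2 (S(C, f) = (1 + C*0)/2 = (1 + 0)/2 = (1/2)*1 = 1/2)
M(q, V) = 14 (M(q, V) = 9 + 5 = 14)
-69 + ((67 + I(-6))*(M(-1, -1) + S(-4*(-5) + 6, 7)))*37 = -69 + ((67 - 6)*(14 + 1/2))*37 = -69 + (61*(29/2))*37 = -69 + (1769/2)*37 = -69 + 65453/2 = 65315/2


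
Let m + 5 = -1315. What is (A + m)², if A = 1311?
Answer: 81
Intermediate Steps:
m = -1320 (m = -5 - 1315 = -1320)
(A + m)² = (1311 - 1320)² = (-9)² = 81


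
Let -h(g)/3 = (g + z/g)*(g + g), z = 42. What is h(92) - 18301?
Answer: -69337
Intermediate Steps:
h(g) = -6*g*(g + 42/g) (h(g) = -3*(g + 42/g)*(g + g) = -3*(g + 42/g)*2*g = -6*g*(g + 42/g))
h(92) - 18301 = (-252 - 6*92**2) - 18301 = (-252 - 6*8464) - 18301 = (-252 - 50784) - 18301 = -51036 - 18301 = -69337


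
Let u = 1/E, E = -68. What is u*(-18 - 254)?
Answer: 4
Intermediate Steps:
u = -1/68 (u = 1/(-68) = -1/68 ≈ -0.014706)
u*(-18 - 254) = -(-18 - 254)/68 = -1/68*(-272) = 4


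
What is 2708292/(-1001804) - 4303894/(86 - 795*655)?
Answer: 103629135221/18627794027 ≈ 5.5631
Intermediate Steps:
2708292/(-1001804) - 4303894/(86 - 795*655) = 2708292*(-1/1001804) - 4303894/(86 - 520725) = -677073/250451 - 4303894/(-520639) = -677073/250451 - 4303894*(-1/520639) = -677073/250451 + 614842/74377 = 103629135221/18627794027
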